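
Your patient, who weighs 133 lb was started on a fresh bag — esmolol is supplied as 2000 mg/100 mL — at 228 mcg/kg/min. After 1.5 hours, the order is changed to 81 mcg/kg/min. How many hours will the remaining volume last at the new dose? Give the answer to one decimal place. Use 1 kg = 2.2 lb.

Initial rate:
Weight = 133 lb ÷ 2.2 lb/kg = 60.45455 kg
Dose = 228 mcg/kg/min × 60.45455 kg = 13783.64 mcg/min
13783.64 mcg/min × 60 min/hr = 827018.2 mcg/hr
Concentration = 2000 mg ÷ 100 mL = 20 mg/mL = 20000 mcg/mL
Rate = 827018.2 mcg/hr ÷ 20000 mcg/mL = 41.35091 mL/hr
Volume infused so far = 41.35091 mL/hr × 1.5 hr = 62.02636 mL
Volume remaining = 100 − 62.02636 = 37.97364 mL
New rate:
Dose = 81 mcg/kg/min × 60.45455 kg = 4896.818 mcg/min
4896.818 mcg/min × 60 min/hr = 293809.1 mcg/hr
Rate = 293809.1 mcg/hr ÷ 20000 mcg/mL = 14.69045 mL/hr
Time remaining = 37.97364 mL ÷ 14.69045 mL/hr = 2.584919 hr

2.6 hours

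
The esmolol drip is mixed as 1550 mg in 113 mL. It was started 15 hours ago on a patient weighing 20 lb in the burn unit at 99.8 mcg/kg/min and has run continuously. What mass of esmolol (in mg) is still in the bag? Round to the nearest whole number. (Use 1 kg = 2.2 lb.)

733 mg

Weight = 20 lb ÷ 2.2 lb/kg = 9.090909 kg
Dose = 99.8 mcg/kg/min × 9.090909 kg = 907.2727 mcg/min
907.2727 mcg/min × 60 min/hr = 54436.36 mcg/hr
Concentration = 1550 mg ÷ 113 mL = 13.71681 mg/mL = 13716.81 mcg/mL
Rate = 54436.36 mcg/hr ÷ 13716.81 mcg/mL = 3.968587 mL/hr
Volume infused = 3.968587 mL/hr × 15 hr = 59.5288 mL
Volume remaining = 113 − 59.5288 = 53.4712 mL
Drug remaining = 53.4712 mL × 13716.81 mcg/mL = 733454.5 mcg = 733.4545 mg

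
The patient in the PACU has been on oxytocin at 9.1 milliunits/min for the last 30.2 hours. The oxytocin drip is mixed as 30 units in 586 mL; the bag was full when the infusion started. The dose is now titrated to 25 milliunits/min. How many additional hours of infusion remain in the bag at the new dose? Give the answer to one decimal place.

9.0 hours

Initial rate:
9.1 milliunits/min × 60 min/hr = 546 milliunits/hr
Concentration = 30 units ÷ 586 mL = 0.05119454 units/mL = 51.19454 milliunits/mL
Rate = 546 milliunits/hr ÷ 51.19454 milliunits/mL = 10.6652 mL/hr
Volume infused so far = 10.6652 mL/hr × 30.2 hr = 322.089 mL
Volume remaining = 586 − 322.089 = 263.911 mL
New rate:
25 milliunits/min × 60 min/hr = 1500 milliunits/hr
Rate = 1500 milliunits/hr ÷ 51.19454 milliunits/mL = 29.3 mL/hr
Time remaining = 263.911 mL ÷ 29.3 mL/hr = 9.0072 hr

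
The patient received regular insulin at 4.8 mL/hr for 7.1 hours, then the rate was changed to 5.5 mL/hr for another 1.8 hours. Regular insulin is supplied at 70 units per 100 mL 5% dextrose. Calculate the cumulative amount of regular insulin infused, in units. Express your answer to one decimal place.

30.8 units

Concentration = 70 units ÷ 100 mL = 0.7 units/mL
Stage 1: 4.8 mL/hr × 7.1 hr = 34.08 mL → 34.08 mL × 0.7 units/mL = 23.856 units
Stage 2: 5.5 mL/hr × 1.8 hr = 9.9 mL → 9.9 mL × 0.7 units/mL = 6.93 units
Total = 23.856 + 6.93 = 30.786 units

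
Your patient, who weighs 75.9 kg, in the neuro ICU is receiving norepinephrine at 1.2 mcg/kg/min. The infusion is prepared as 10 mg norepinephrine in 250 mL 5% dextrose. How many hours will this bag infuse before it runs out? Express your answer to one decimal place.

Dose = 1.2 mcg/kg/min × 75.9 kg = 91.08 mcg/min
91.08 mcg/min × 60 min/hr = 5464.8 mcg/hr
Concentration = 10 mg ÷ 250 mL = 0.04 mg/mL = 40 mcg/mL
Rate = 5464.8 mcg/hr ÷ 40 mcg/mL = 136.62 mL/hr
Duration = 250 mL ÷ 136.62 mL/hr = 1.829893 hr

1.8 hours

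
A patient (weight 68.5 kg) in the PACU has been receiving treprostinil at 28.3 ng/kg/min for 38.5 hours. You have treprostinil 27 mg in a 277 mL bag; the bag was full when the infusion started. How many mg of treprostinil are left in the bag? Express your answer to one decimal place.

22.5 mg

Dose = 28.3 ng/kg/min × 68.5 kg = 1938.55 ng/min
1938.55 ng/min × 60 min/hr = 116313 ng/hr
Concentration = 27 mg ÷ 277 mL = 0.09747292 mg/mL = 97472.92 ng/mL
Rate = 116313 ng/hr ÷ 97472.92 ng/mL = 1.193285 mL/hr
Volume infused = 1.193285 mL/hr × 38.5 hr = 45.94148 mL
Volume remaining = 277 − 45.94148 = 231.0585 mL
Drug remaining = 231.0585 mL × 97472.92 ng/mL = 22521950 ng = 22.52195 mg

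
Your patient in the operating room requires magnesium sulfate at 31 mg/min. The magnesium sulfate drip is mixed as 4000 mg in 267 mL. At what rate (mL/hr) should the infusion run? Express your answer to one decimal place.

124.2 mL/hr

31 mg/min × 60 min/hr = 1860 mg/hr
Concentration = 4000 mg ÷ 267 mL = 14.98127 mg/mL
Rate = 1860 mg/hr ÷ 14.98127 mg/mL = 124.155 mL/hr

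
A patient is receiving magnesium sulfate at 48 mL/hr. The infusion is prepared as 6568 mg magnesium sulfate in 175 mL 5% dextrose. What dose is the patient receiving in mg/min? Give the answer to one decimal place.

Concentration = 6568 mg ÷ 175 mL = 37.53143 mg/mL
Drug rate = 48 mL/hr × 37.53143 mg/mL = 1801.509 mg/hr
1801.509 mg/hr ÷ 60 min/hr = 30.02514 mg/min

30.0 mg/min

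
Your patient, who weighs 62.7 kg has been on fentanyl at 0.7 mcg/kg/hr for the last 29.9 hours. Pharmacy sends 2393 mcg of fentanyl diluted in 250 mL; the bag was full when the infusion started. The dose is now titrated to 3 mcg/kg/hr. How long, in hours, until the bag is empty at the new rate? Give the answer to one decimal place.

Initial rate:
Dose = 0.7 mcg/kg/hr × 62.7 kg = 43.89 mcg/hr
Concentration = 2393 mcg ÷ 250 mL = 9.572 mcg/mL
Rate = 43.89 mcg/hr ÷ 9.572 mcg/mL = 4.585249 mL/hr
Volume infused so far = 4.585249 mL/hr × 29.9 hr = 137.0989 mL
Volume remaining = 250 − 137.0989 = 112.9011 mL
New rate:
Dose = 3 mcg/kg/hr × 62.7 kg = 188.1 mcg/hr
Rate = 188.1 mcg/hr ÷ 9.572 mcg/mL = 19.65107 mL/hr
Time remaining = 112.9011 mL ÷ 19.65107 mL/hr = 5.74529 hr

5.7 hours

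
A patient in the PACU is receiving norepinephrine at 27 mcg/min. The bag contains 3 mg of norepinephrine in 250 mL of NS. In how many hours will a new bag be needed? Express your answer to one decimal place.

27 mcg/min × 60 min/hr = 1620 mcg/hr
Concentration = 3 mg ÷ 250 mL = 0.012 mg/mL = 12 mcg/mL
Rate = 1620 mcg/hr ÷ 12 mcg/mL = 135 mL/hr
Duration = 250 mL ÷ 135 mL/hr = 1.851852 hr

1.9 hours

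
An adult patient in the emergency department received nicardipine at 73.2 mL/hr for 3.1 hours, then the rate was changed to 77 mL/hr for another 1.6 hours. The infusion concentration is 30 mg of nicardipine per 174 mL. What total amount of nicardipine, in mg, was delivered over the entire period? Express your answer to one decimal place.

Concentration = 30 mg ÷ 174 mL = 0.1724138 mg/mL
Stage 1: 73.2 mL/hr × 3.1 hr = 226.92 mL → 226.92 mL × 0.1724138 mg/mL = 39.12414 mg
Stage 2: 77 mL/hr × 1.6 hr = 123.2 mL → 123.2 mL × 0.1724138 mg/mL = 21.24138 mg
Total = 39.12414 + 21.24138 = 60.36552 mg

60.4 mg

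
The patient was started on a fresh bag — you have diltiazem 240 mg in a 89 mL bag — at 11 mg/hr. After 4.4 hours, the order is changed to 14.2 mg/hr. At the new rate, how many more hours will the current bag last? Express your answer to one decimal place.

Initial rate:
Concentration = 240 mg ÷ 89 mL = 2.696629 mg/mL
Rate = 11 mg/hr ÷ 2.696629 mg/mL = 4.079167 mL/hr
Volume infused so far = 4.079167 mL/hr × 4.4 hr = 17.94833 mL
Volume remaining = 89 − 17.94833 = 71.05167 mL
New rate:
Rate = 14.2 mg/hr ÷ 2.696629 mg/mL = 5.265833 mL/hr
Time remaining = 71.05167 mL ÷ 5.265833 mL/hr = 13.49296 hr

13.5 hours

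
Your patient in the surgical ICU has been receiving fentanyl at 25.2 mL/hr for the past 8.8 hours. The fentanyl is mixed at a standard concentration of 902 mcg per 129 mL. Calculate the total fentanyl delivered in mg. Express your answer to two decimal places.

1.55 mg

Concentration = 902 mcg ÷ 129 mL = 6.992248 mcg/mL
Drug rate = 25.2 mL/hr × 6.992248 mcg/mL = 176.2047 mcg/hr
Total = 176.2047 mcg/hr × 8.8 hr = 1550.601 mcg = 1.550601 mg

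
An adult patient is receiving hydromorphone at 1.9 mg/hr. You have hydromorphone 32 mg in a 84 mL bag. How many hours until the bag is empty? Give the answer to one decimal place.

Concentration = 32 mg ÷ 84 mL = 0.3809524 mg/mL
Rate = 1.9 mg/hr ÷ 0.3809524 mg/mL = 4.9875 mL/hr
Duration = 84 mL ÷ 4.9875 mL/hr = 16.84211 hr

16.8 hours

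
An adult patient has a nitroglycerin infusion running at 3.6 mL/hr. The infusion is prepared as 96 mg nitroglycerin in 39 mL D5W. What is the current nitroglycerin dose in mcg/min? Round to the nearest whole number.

148 mcg/min

Concentration = 96 mg ÷ 39 mL = 2.461538 mg/mL = 2461.538 mcg/mL
Drug rate = 3.6 mL/hr × 2461.538 mcg/mL = 8861.538 mcg/hr
8861.538 mcg/hr ÷ 60 min/hr = 147.6923 mcg/min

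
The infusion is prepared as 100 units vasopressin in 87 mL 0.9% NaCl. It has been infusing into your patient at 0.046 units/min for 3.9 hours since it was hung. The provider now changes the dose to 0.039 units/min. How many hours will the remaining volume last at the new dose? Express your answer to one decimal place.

38.1 hours

Initial rate:
0.046 units/min × 60 min/hr = 2.76 units/hr
Concentration = 100 units ÷ 87 mL = 1.149425 units/mL
Rate = 2.76 units/hr ÷ 1.149425 units/mL = 2.4012 mL/hr
Volume infused so far = 2.4012 mL/hr × 3.9 hr = 9.36468 mL
Volume remaining = 87 − 9.36468 = 77.63532 mL
New rate:
0.039 units/min × 60 min/hr = 2.34 units/hr
Rate = 2.34 units/hr ÷ 1.149425 units/mL = 2.0358 mL/hr
Time remaining = 77.63532 mL ÷ 2.0358 mL/hr = 38.13504 hr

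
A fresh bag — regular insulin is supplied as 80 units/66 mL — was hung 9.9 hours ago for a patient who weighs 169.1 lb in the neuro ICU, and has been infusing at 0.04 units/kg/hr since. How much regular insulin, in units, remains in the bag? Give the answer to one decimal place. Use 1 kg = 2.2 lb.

49.6 units

Weight = 169.1 lb ÷ 2.2 lb/kg = 76.86364 kg
Dose = 0.04 units/kg/hr × 76.86364 kg = 3.074545 units/hr
Concentration = 80 units ÷ 66 mL = 1.212121 units/mL
Rate = 3.074545 units/hr ÷ 1.212121 units/mL = 2.5365 mL/hr
Volume infused = 2.5365 mL/hr × 9.9 hr = 25.11135 mL
Volume remaining = 66 − 25.11135 = 40.88865 mL
Drug remaining = 40.88865 mL × 1.212121 units/mL = 49.562 units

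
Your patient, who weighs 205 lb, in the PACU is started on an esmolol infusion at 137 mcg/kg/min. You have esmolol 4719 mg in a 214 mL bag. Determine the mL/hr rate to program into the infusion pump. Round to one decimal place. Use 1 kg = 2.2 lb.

34.7 mL/hr

Weight = 205 lb ÷ 2.2 lb/kg = 93.18182 kg
Dose = 137 mcg/kg/min × 93.18182 kg = 12765.91 mcg/min
12765.91 mcg/min × 60 min/hr = 765954.5 mcg/hr
Concentration = 4719 mg ÷ 214 mL = 22.0514 mg/mL = 22051.4 mcg/mL
Rate = 765954.5 mcg/hr ÷ 22051.4 mcg/mL = 34.73496 mL/hr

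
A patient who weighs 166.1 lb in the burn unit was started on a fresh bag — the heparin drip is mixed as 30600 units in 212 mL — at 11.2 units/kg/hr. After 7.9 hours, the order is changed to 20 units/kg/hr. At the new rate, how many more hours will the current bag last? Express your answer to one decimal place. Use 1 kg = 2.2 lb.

Initial rate:
Weight = 166.1 lb ÷ 2.2 lb/kg = 75.5 kg
Dose = 11.2 units/kg/hr × 75.5 kg = 845.6 units/hr
Concentration = 30600 units ÷ 212 mL = 144.3396 units/mL
Rate = 845.6 units/hr ÷ 144.3396 units/mL = 5.858405 mL/hr
Volume infused so far = 5.858405 mL/hr × 7.9 hr = 46.2814 mL
Volume remaining = 212 − 46.2814 = 165.7186 mL
New rate:
Dose = 20 units/kg/hr × 75.5 kg = 1510 units/hr
Rate = 1510 units/hr ÷ 144.3396 units/mL = 10.46144 mL/hr
Time remaining = 165.7186 mL ÷ 10.46144 mL/hr = 15.8409 hr

15.8 hours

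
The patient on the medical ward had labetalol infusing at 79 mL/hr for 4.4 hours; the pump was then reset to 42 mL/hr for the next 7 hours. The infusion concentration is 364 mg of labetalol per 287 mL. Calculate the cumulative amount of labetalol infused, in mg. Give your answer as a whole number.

814 mg

Concentration = 364 mg ÷ 287 mL = 1.268293 mg/mL
Stage 1: 79 mL/hr × 4.4 hr = 347.6 mL → 347.6 mL × 1.268293 mg/mL = 440.8585 mg
Stage 2: 42 mL/hr × 7 hr = 294 mL → 294 mL × 1.268293 mg/mL = 372.878 mg
Total = 440.8585 + 372.878 = 813.7366 mg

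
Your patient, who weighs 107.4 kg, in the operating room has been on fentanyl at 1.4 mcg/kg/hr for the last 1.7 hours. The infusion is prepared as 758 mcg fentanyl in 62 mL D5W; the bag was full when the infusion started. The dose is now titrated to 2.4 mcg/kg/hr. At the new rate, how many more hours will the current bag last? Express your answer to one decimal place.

Initial rate:
Dose = 1.4 mcg/kg/hr × 107.4 kg = 150.36 mcg/hr
Concentration = 758 mcg ÷ 62 mL = 12.22581 mcg/mL
Rate = 150.36 mcg/hr ÷ 12.22581 mcg/mL = 12.29858 mL/hr
Volume infused so far = 12.29858 mL/hr × 1.7 hr = 20.90758 mL
Volume remaining = 62 − 20.90758 = 41.09242 mL
New rate:
Dose = 2.4 mcg/kg/hr × 107.4 kg = 257.76 mcg/hr
Rate = 257.76 mcg/hr ÷ 12.22581 mcg/mL = 21.08327 mL/hr
Time remaining = 41.09242 mL ÷ 21.08327 mL/hr = 1.949053 hr

1.9 hours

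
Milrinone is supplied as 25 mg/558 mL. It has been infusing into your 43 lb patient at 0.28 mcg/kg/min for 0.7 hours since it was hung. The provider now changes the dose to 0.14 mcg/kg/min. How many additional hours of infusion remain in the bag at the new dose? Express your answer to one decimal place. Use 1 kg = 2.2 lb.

Initial rate:
Weight = 43 lb ÷ 2.2 lb/kg = 19.54545 kg
Dose = 0.28 mcg/kg/min × 19.54545 kg = 5.472727 mcg/min
5.472727 mcg/min × 60 min/hr = 328.3636 mcg/hr
Concentration = 25 mg ÷ 558 mL = 0.04480287 mg/mL = 44.80287 mcg/mL
Rate = 328.3636 mcg/hr ÷ 44.80287 mcg/mL = 7.329076 mL/hr
Volume infused so far = 7.329076 mL/hr × 0.7 hr = 5.130353 mL
Volume remaining = 558 − 5.130353 = 552.8696 mL
New rate:
Dose = 0.14 mcg/kg/min × 19.54545 kg = 2.736364 mcg/min
2.736364 mcg/min × 60 min/hr = 164.1818 mcg/hr
Rate = 164.1818 mcg/hr ÷ 44.80287 mcg/mL = 3.664538 mL/hr
Time remaining = 552.8696 mL ÷ 3.664538 mL/hr = 150.8702 hr

150.9 hours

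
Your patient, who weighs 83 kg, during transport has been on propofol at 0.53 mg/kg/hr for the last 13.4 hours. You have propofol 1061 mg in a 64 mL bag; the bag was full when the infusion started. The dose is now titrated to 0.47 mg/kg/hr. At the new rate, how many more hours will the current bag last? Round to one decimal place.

12.1 hours

Initial rate:
Dose = 0.53 mg/kg/hr × 83 kg = 43.99 mg/hr
Concentration = 1061 mg ÷ 64 mL = 16.57812 mg/mL
Rate = 43.99 mg/hr ÷ 16.57812 mg/mL = 2.653497 mL/hr
Volume infused so far = 2.653497 mL/hr × 13.4 hr = 35.55686 mL
Volume remaining = 64 − 35.55686 = 28.44314 mL
New rate:
Dose = 0.47 mg/kg/hr × 83 kg = 39.01 mg/hr
Rate = 39.01 mg/hr ÷ 16.57812 mg/mL = 2.353101 mL/hr
Time remaining = 28.44314 mL ÷ 2.353101 mL/hr = 12.08752 hr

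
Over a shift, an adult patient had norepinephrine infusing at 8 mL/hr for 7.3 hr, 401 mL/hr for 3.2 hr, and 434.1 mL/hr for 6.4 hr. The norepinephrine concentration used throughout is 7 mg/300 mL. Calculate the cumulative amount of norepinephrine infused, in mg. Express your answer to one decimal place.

Concentration = 7 mg ÷ 300 mL = 0.02333333 mg/mL
Stage 1: 8 mL/hr × 7.3 hr = 58.4 mL → 58.4 mL × 0.02333333 mg/mL = 1.362667 mg
Stage 2: 401 mL/hr × 3.2 hr = 1283.2 mL → 1283.2 mL × 0.02333333 mg/mL = 29.94133 mg
Stage 3: 434.1 mL/hr × 6.4 hr = 2778.24 mL → 2778.24 mL × 0.02333333 mg/mL = 64.8256 mg
Total = 1.362667 + 29.94133 + 64.8256 = 96.1296 mg

96.1 mg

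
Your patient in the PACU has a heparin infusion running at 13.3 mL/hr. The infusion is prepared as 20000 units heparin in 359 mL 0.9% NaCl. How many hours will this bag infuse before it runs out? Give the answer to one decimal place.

27.0 hours

Duration = 359 mL ÷ 13.3 mL/hr = 26.99248 hr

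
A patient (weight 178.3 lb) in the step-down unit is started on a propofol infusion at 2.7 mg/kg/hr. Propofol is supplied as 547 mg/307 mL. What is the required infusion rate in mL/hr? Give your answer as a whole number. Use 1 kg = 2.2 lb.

Weight = 178.3 lb ÷ 2.2 lb/kg = 81.04545 kg
Dose = 2.7 mg/kg/hr × 81.04545 kg = 218.8227 mg/hr
Concentration = 547 mg ÷ 307 mL = 1.781759 mg/mL
Rate = 218.8227 mg/hr ÷ 1.781759 mg/mL = 122.8128 mL/hr

123 mL/hr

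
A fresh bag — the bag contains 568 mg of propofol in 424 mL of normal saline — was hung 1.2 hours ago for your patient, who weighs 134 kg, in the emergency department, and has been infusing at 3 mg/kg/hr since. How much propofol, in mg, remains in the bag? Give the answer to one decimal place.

85.6 mg

Dose = 3 mg/kg/hr × 134 kg = 402 mg/hr
Concentration = 568 mg ÷ 424 mL = 1.339623 mg/mL
Rate = 402 mg/hr ÷ 1.339623 mg/mL = 300.0845 mL/hr
Volume infused = 300.0845 mL/hr × 1.2 hr = 360.1014 mL
Volume remaining = 424 − 360.1014 = 63.89859 mL
Drug remaining = 63.89859 mL × 1.339623 mg/mL = 85.6 mg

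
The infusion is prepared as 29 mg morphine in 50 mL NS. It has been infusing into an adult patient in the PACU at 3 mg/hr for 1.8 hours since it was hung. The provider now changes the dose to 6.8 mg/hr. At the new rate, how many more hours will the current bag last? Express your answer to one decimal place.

Initial rate:
Concentration = 29 mg ÷ 50 mL = 0.58 mg/mL
Rate = 3 mg/hr ÷ 0.58 mg/mL = 5.172414 mL/hr
Volume infused so far = 5.172414 mL/hr × 1.8 hr = 9.310345 mL
Volume remaining = 50 − 9.310345 = 40.68966 mL
New rate:
Rate = 6.8 mg/hr ÷ 0.58 mg/mL = 11.72414 mL/hr
Time remaining = 40.68966 mL ÷ 11.72414 mL/hr = 3.470588 hr

3.5 hours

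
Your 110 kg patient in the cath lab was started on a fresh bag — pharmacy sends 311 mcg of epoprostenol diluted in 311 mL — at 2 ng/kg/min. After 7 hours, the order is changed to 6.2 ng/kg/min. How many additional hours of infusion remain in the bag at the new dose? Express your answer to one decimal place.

Initial rate:
Dose = 2 ng/kg/min × 110 kg = 220 ng/min
220 ng/min × 60 min/hr = 13200 ng/hr
Concentration = 311 mcg ÷ 311 mL = 1 mcg/mL = 1000 ng/mL
Rate = 13200 ng/hr ÷ 1000 ng/mL = 13.2 mL/hr
Volume infused so far = 13.2 mL/hr × 7 hr = 92.4 mL
Volume remaining = 311 − 92.4 = 218.6 mL
New rate:
Dose = 6.2 ng/kg/min × 110 kg = 682 ng/min
682 ng/min × 60 min/hr = 40920 ng/hr
Rate = 40920 ng/hr ÷ 1000 ng/mL = 40.92 mL/hr
Time remaining = 218.6 mL ÷ 40.92 mL/hr = 5.342131 hr

5.3 hours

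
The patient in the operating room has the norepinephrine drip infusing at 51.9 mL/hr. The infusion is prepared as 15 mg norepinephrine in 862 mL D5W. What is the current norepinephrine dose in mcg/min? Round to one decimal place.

Concentration = 15 mg ÷ 862 mL = 0.01740139 mg/mL = 17.40139 mcg/mL
Drug rate = 51.9 mL/hr × 17.40139 mcg/mL = 903.1323 mcg/hr
903.1323 mcg/hr ÷ 60 min/hr = 15.0522 mcg/min

15.1 mcg/min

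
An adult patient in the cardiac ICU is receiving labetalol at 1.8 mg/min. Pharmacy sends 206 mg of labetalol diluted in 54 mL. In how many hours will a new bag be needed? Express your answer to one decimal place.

1.8 mg/min × 60 min/hr = 108 mg/hr
Concentration = 206 mg ÷ 54 mL = 3.814815 mg/mL
Rate = 108 mg/hr ÷ 3.814815 mg/mL = 28.31068 mL/hr
Duration = 54 mL ÷ 28.31068 mL/hr = 1.907407 hr

1.9 hours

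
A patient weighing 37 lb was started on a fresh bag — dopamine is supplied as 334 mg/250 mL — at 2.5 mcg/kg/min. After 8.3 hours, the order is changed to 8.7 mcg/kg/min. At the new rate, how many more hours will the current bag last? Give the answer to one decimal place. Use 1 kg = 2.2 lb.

35.7 hours

Initial rate:
Weight = 37 lb ÷ 2.2 lb/kg = 16.81818 kg
Dose = 2.5 mcg/kg/min × 16.81818 kg = 42.04545 mcg/min
42.04545 mcg/min × 60 min/hr = 2522.727 mcg/hr
Concentration = 334 mg ÷ 250 mL = 1.336 mg/mL = 1336 mcg/mL
Rate = 2522.727 mcg/hr ÷ 1336 mcg/mL = 1.888269 mL/hr
Volume infused so far = 1.888269 mL/hr × 8.3 hr = 15.67263 mL
Volume remaining = 250 − 15.67263 = 234.3274 mL
New rate:
Dose = 8.7 mcg/kg/min × 16.81818 kg = 146.3182 mcg/min
146.3182 mcg/min × 60 min/hr = 8779.091 mcg/hr
Rate = 8779.091 mcg/hr ÷ 1336 mcg/mL = 6.571176 mL/hr
Time remaining = 234.3274 mL ÷ 6.571176 mL/hr = 35.65988 hr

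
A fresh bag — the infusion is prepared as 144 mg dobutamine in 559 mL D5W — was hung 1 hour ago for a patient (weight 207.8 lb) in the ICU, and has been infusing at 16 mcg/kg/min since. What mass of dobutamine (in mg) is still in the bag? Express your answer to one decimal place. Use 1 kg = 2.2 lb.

Weight = 207.8 lb ÷ 2.2 lb/kg = 94.45455 kg
Dose = 16 mcg/kg/min × 94.45455 kg = 1511.273 mcg/min
1511.273 mcg/min × 60 min/hr = 90676.36 mcg/hr
Concentration = 144 mg ÷ 559 mL = 0.2576029 mg/mL = 257.6029 mcg/mL
Rate = 90676.36 mcg/hr ÷ 257.6029 mcg/mL = 352.0006 mL/hr
Volume infused = 352.0006 mL/hr × 1 hr = 352.0006 mL
Volume remaining = 559 − 352.0006 = 206.9994 mL
Drug remaining = 206.9994 mL × 257.6029 mcg/mL = 53323.64 mcg = 53.32364 mg

53.3 mg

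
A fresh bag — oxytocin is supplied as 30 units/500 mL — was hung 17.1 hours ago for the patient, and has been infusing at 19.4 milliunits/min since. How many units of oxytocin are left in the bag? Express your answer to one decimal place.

10.1 units

19.4 milliunits/min × 60 min/hr = 1164 milliunits/hr
Concentration = 30 units ÷ 500 mL = 0.06 units/mL = 60 milliunits/mL
Rate = 1164 milliunits/hr ÷ 60 milliunits/mL = 19.4 mL/hr
Volume infused = 19.4 mL/hr × 17.1 hr = 331.74 mL
Volume remaining = 500 − 331.74 = 168.26 mL
Drug remaining = 168.26 mL × 60 milliunits/mL = 10095.6 milliunits = 10.0956 units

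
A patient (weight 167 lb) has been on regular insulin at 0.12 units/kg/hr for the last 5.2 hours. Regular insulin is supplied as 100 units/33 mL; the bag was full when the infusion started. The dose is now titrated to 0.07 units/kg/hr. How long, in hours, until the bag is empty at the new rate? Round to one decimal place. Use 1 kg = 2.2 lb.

Initial rate:
Weight = 167 lb ÷ 2.2 lb/kg = 75.90909 kg
Dose = 0.12 units/kg/hr × 75.90909 kg = 9.109091 units/hr
Concentration = 100 units ÷ 33 mL = 3.030303 units/mL
Rate = 9.109091 units/hr ÷ 3.030303 units/mL = 3.006 mL/hr
Volume infused so far = 3.006 mL/hr × 5.2 hr = 15.6312 mL
Volume remaining = 33 − 15.6312 = 17.3688 mL
New rate:
Dose = 0.07 units/kg/hr × 75.90909 kg = 5.313636 units/hr
Rate = 5.313636 units/hr ÷ 3.030303 units/mL = 1.7535 mL/hr
Time remaining = 17.3688 mL ÷ 1.7535 mL/hr = 9.905218 hr

9.9 hours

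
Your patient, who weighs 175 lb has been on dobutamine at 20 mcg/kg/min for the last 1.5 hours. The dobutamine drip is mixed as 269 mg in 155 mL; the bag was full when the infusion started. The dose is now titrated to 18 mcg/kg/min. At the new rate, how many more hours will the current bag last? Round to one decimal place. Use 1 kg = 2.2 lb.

Initial rate:
Weight = 175 lb ÷ 2.2 lb/kg = 79.54545 kg
Dose = 20 mcg/kg/min × 79.54545 kg = 1590.909 mcg/min
1590.909 mcg/min × 60 min/hr = 95454.55 mcg/hr
Concentration = 269 mg ÷ 155 mL = 1.735484 mg/mL = 1735.484 mcg/mL
Rate = 95454.55 mcg/hr ÷ 1735.484 mcg/mL = 55.00169 mL/hr
Volume infused so far = 55.00169 mL/hr × 1.5 hr = 82.50253 mL
Volume remaining = 155 − 82.50253 = 72.49747 mL
New rate:
Dose = 18 mcg/kg/min × 79.54545 kg = 1431.818 mcg/min
1431.818 mcg/min × 60 min/hr = 85909.09 mcg/hr
Rate = 85909.09 mcg/hr ÷ 1735.484 mcg/mL = 49.50152 mL/hr
Time remaining = 72.49747 mL ÷ 49.50152 mL/hr = 1.46455 hr

1.5 hours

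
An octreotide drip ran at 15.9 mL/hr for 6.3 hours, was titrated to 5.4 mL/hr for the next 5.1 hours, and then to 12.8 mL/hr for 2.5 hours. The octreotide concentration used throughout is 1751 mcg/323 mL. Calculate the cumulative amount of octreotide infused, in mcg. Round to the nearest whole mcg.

866 mcg

Concentration = 1751 mcg ÷ 323 mL = 5.421053 mcg/mL
Stage 1: 15.9 mL/hr × 6.3 hr = 100.17 mL → 100.17 mL × 5.421053 mcg/mL = 543.0268 mcg
Stage 2: 5.4 mL/hr × 5.1 hr = 27.54 mL → 27.54 mL × 5.421053 mcg/mL = 149.2958 mcg
Stage 3: 12.8 mL/hr × 2.5 hr = 32 mL → 32 mL × 5.421053 mcg/mL = 173.4737 mcg
Total = 543.0268 + 149.2958 + 173.4737 = 865.7963 mcg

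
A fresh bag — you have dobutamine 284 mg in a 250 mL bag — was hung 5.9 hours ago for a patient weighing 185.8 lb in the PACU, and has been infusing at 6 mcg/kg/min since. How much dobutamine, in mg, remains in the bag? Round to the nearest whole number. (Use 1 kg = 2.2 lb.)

105 mg

Weight = 185.8 lb ÷ 2.2 lb/kg = 84.45455 kg
Dose = 6 mcg/kg/min × 84.45455 kg = 506.7273 mcg/min
506.7273 mcg/min × 60 min/hr = 30403.64 mcg/hr
Concentration = 284 mg ÷ 250 mL = 1.136 mg/mL = 1136 mcg/mL
Rate = 30403.64 mcg/hr ÷ 1136 mcg/mL = 26.76376 mL/hr
Volume infused = 26.76376 mL/hr × 5.9 hr = 157.9062 mL
Volume remaining = 250 − 157.9062 = 92.09379 mL
Drug remaining = 92.09379 mL × 1136 mcg/mL = 104618.5 mcg = 104.6185 mg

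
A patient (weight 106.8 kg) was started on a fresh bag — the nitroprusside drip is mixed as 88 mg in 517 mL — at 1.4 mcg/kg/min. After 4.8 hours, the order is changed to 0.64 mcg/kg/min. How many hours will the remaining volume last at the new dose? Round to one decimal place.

Initial rate:
Dose = 1.4 mcg/kg/min × 106.8 kg = 149.52 mcg/min
149.52 mcg/min × 60 min/hr = 8971.2 mcg/hr
Concentration = 88 mg ÷ 517 mL = 0.1702128 mg/mL = 170.2128 mcg/mL
Rate = 8971.2 mcg/hr ÷ 170.2128 mcg/mL = 52.7058 mL/hr
Volume infused so far = 52.7058 mL/hr × 4.8 hr = 252.9878 mL
Volume remaining = 517 − 252.9878 = 264.0122 mL
New rate:
Dose = 0.64 mcg/kg/min × 106.8 kg = 68.352 mcg/min
68.352 mcg/min × 60 min/hr = 4101.12 mcg/hr
Rate = 4101.12 mcg/hr ÷ 170.2128 mcg/mL = 24.09408 mL/hr
Time remaining = 264.0122 mL ÷ 24.09408 mL/hr = 10.95755 hr

11.0 hours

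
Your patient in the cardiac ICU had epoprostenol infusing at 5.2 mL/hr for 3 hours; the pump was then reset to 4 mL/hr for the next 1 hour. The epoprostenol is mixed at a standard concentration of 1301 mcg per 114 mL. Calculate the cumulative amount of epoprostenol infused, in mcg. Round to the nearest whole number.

224 mcg

Concentration = 1301 mcg ÷ 114 mL = 11.41228 mcg/mL
Stage 1: 5.2 mL/hr × 3 hr = 15.6 mL → 15.6 mL × 11.41228 mcg/mL = 178.0316 mcg
Stage 2: 4 mL/hr × 1 hr = 4 mL → 4 mL × 11.41228 mcg/mL = 45.64912 mcg
Total = 178.0316 + 45.64912 = 223.6807 mcg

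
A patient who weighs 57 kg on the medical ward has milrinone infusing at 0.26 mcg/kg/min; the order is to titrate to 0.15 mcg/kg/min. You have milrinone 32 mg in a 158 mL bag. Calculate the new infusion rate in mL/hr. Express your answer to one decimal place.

2.5 mL/hr

Dose = 0.15 mcg/kg/min × 57 kg = 8.55 mcg/min
8.55 mcg/min × 60 min/hr = 513 mcg/hr
Concentration = 32 mg ÷ 158 mL = 0.2025316 mg/mL = 202.5316 mcg/mL
Rate = 513 mcg/hr ÷ 202.5316 mcg/mL = 2.532937 mL/hr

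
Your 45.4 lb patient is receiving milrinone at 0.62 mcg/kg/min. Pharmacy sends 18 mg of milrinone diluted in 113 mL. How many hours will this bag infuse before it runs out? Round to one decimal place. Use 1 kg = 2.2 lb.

Weight = 45.4 lb ÷ 2.2 lb/kg = 20.63636 kg
Dose = 0.62 mcg/kg/min × 20.63636 kg = 12.79455 mcg/min
12.79455 mcg/min × 60 min/hr = 767.6727 mcg/hr
Concentration = 18 mg ÷ 113 mL = 0.159292 mg/mL = 159.292 mcg/mL
Rate = 767.6727 mcg/hr ÷ 159.292 mcg/mL = 4.819279 mL/hr
Duration = 113 mL ÷ 4.819279 mL/hr = 23.44749 hr

23.4 hours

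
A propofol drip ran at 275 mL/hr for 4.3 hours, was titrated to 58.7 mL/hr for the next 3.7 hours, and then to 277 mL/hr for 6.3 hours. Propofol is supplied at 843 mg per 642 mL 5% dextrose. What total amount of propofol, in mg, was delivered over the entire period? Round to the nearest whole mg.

4129 mg

Concentration = 843 mg ÷ 642 mL = 1.313084 mg/mL
Stage 1: 275 mL/hr × 4.3 hr = 1182.5 mL → 1182.5 mL × 1.313084 mg/mL = 1552.722 mg
Stage 2: 58.7 mL/hr × 3.7 hr = 217.19 mL → 217.19 mL × 1.313084 mg/mL = 285.1887 mg
Stage 3: 277 mL/hr × 6.3 hr = 1745.1 mL → 1745.1 mL × 1.313084 mg/mL = 2291.463 mg
Total = 1552.722 + 285.1887 + 2291.463 = 4129.374 mg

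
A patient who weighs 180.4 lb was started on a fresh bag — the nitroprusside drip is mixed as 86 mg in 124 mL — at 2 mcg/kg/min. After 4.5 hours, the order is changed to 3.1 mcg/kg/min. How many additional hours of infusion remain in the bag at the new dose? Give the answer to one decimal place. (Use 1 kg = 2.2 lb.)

2.7 hours

Initial rate:
Weight = 180.4 lb ÷ 2.2 lb/kg = 82 kg
Dose = 2 mcg/kg/min × 82 kg = 164 mcg/min
164 mcg/min × 60 min/hr = 9840 mcg/hr
Concentration = 86 mg ÷ 124 mL = 0.6935484 mg/mL = 693.5484 mcg/mL
Rate = 9840 mcg/hr ÷ 693.5484 mcg/mL = 14.18791 mL/hr
Volume infused so far = 14.18791 mL/hr × 4.5 hr = 63.84558 mL
Volume remaining = 124 − 63.84558 = 60.15442 mL
New rate:
Dose = 3.1 mcg/kg/min × 82 kg = 254.2 mcg/min
254.2 mcg/min × 60 min/hr = 15252 mcg/hr
Rate = 15252 mcg/hr ÷ 693.5484 mcg/mL = 21.99126 mL/hr
Time remaining = 60.15442 mL ÷ 21.99126 mL/hr = 2.735379 hr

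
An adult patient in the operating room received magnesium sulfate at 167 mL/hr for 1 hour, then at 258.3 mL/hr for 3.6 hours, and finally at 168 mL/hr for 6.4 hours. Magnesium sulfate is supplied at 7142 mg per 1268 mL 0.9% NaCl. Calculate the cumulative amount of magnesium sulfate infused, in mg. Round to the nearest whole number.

12234 mg

Concentration = 7142 mg ÷ 1268 mL = 5.632492 mg/mL
Stage 1: 167 mL/hr × 1 hr = 167 mL → 167 mL × 5.632492 mg/mL = 940.6262 mg
Stage 2: 258.3 mL/hr × 3.6 hr = 929.88 mL → 929.88 mL × 5.632492 mg/mL = 5237.542 mg
Stage 3: 168 mL/hr × 6.4 hr = 1075.2 mL → 1075.2 mL × 5.632492 mg/mL = 6056.056 mg
Total = 940.6262 + 5237.542 + 6056.056 = 12234.22 mg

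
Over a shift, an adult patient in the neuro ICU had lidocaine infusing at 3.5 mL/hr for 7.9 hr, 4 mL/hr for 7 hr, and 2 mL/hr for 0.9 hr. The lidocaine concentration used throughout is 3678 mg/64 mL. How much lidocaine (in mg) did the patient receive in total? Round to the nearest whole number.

3302 mg

Concentration = 3678 mg ÷ 64 mL = 57.46875 mg/mL
Stage 1: 3.5 mL/hr × 7.9 hr = 27.65 mL → 27.65 mL × 57.46875 mg/mL = 1589.011 mg
Stage 2: 4 mL/hr × 7 hr = 28 mL → 28 mL × 57.46875 mg/mL = 1609.125 mg
Stage 3: 2 mL/hr × 0.9 hr = 1.8 mL → 1.8 mL × 57.46875 mg/mL = 103.4438 mg
Total = 1589.011 + 1609.125 + 103.4438 = 3301.58 mg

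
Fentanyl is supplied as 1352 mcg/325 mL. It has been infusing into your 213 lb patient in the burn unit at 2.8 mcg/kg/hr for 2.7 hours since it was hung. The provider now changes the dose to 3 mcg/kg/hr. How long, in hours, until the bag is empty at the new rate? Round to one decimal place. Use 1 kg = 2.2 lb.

Initial rate:
Weight = 213 lb ÷ 2.2 lb/kg = 96.81818 kg
Dose = 2.8 mcg/kg/hr × 96.81818 kg = 271.0909 mcg/hr
Concentration = 1352 mcg ÷ 325 mL = 4.16 mcg/mL
Rate = 271.0909 mcg/hr ÷ 4.16 mcg/mL = 65.16608 mL/hr
Volume infused so far = 65.16608 mL/hr × 2.7 hr = 175.9484 mL
Volume remaining = 325 − 175.9484 = 149.0516 mL
New rate:
Dose = 3 mcg/kg/hr × 96.81818 kg = 290.4545 mcg/hr
Rate = 290.4545 mcg/hr ÷ 4.16 mcg/mL = 69.8208 mL/hr
Time remaining = 149.0516 mL ÷ 69.8208 mL/hr = 2.134773 hr

2.1 hours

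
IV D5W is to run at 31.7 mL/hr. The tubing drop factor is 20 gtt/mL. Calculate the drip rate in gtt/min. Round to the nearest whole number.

11 gtt/min

31.7 mL/hr ÷ 60 min/hr = 0.5283333 mL/min
0.5283333 mL/min × 20 gtt/mL = 10.56667 gtt/min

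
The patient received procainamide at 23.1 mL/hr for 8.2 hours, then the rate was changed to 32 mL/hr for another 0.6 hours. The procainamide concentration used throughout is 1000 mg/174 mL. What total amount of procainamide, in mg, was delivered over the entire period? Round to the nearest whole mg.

Concentration = 1000 mg ÷ 174 mL = 5.747126 mg/mL
Stage 1: 23.1 mL/hr × 8.2 hr = 189.42 mL → 189.42 mL × 5.747126 mg/mL = 1088.621 mg
Stage 2: 32 mL/hr × 0.6 hr = 19.2 mL → 19.2 mL × 5.747126 mg/mL = 110.3448 mg
Total = 1088.621 + 110.3448 = 1198.966 mg

1199 mg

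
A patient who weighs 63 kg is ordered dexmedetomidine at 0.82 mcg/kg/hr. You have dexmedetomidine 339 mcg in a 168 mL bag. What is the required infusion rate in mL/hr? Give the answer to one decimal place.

25.6 mL/hr

Dose = 0.82 mcg/kg/hr × 63 kg = 51.66 mcg/hr
Concentration = 339 mcg ÷ 168 mL = 2.017857 mcg/mL
Rate = 51.66 mcg/hr ÷ 2.017857 mcg/mL = 25.60142 mL/hr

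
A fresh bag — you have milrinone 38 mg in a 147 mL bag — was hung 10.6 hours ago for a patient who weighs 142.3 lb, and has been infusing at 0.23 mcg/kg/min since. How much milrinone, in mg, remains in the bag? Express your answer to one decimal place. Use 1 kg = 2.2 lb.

Weight = 142.3 lb ÷ 2.2 lb/kg = 64.68182 kg
Dose = 0.23 mcg/kg/min × 64.68182 kg = 14.87682 mcg/min
14.87682 mcg/min × 60 min/hr = 892.6091 mcg/hr
Concentration = 38 mg ÷ 147 mL = 0.2585034 mg/mL = 258.5034 mcg/mL
Rate = 892.6091 mcg/hr ÷ 258.5034 mcg/mL = 3.452988 mL/hr
Volume infused = 3.452988 mL/hr × 10.6 hr = 36.60167 mL
Volume remaining = 147 − 36.60167 = 110.3983 mL
Drug remaining = 110.3983 mL × 258.5034 mcg/mL = 28538.34 mcg = 28.53834 mg

28.5 mg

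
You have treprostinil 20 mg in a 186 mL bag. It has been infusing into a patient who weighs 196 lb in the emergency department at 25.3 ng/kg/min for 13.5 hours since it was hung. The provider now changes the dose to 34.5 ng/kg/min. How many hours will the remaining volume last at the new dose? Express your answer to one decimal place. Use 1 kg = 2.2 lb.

98.5 hours

Initial rate:
Weight = 196 lb ÷ 2.2 lb/kg = 89.09091 kg
Dose = 25.3 ng/kg/min × 89.09091 kg = 2254 ng/min
2254 ng/min × 60 min/hr = 135240 ng/hr
Concentration = 20 mg ÷ 186 mL = 0.1075269 mg/mL = 107526.9 ng/mL
Rate = 135240 ng/hr ÷ 107526.9 ng/mL = 1.257732 mL/hr
Volume infused so far = 1.257732 mL/hr × 13.5 hr = 16.97938 mL
Volume remaining = 186 − 16.97938 = 169.0206 mL
New rate:
Dose = 34.5 ng/kg/min × 89.09091 kg = 3073.636 ng/min
3073.636 ng/min × 60 min/hr = 184418.2 ng/hr
Rate = 184418.2 ng/hr ÷ 107526.9 ng/mL = 1.715089 mL/hr
Time remaining = 169.0206 mL ÷ 1.715089 mL/hr = 98.54918 hr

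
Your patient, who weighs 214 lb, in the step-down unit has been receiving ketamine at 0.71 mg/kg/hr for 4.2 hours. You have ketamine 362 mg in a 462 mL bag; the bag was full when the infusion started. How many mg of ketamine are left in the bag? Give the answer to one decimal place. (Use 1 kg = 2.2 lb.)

Weight = 214 lb ÷ 2.2 lb/kg = 97.27273 kg
Dose = 0.71 mg/kg/hr × 97.27273 kg = 69.06364 mg/hr
Concentration = 362 mg ÷ 462 mL = 0.7835498 mg/mL
Rate = 69.06364 mg/hr ÷ 0.7835498 mg/mL = 88.14199 mL/hr
Volume infused = 88.14199 mL/hr × 4.2 hr = 370.1964 mL
Volume remaining = 462 − 370.1964 = 91.80365 mL
Drug remaining = 91.80365 mL × 0.7835498 mg/mL = 71.93273 mg

71.9 mg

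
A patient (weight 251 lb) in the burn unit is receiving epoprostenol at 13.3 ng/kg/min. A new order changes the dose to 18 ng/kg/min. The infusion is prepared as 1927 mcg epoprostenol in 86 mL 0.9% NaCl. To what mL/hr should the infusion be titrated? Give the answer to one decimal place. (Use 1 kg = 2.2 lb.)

Weight = 251 lb ÷ 2.2 lb/kg = 114.0909 kg
Dose = 18 ng/kg/min × 114.0909 kg = 2053.636 ng/min
2053.636 ng/min × 60 min/hr = 123218.2 ng/hr
Concentration = 1927 mcg ÷ 86 mL = 22.40698 mcg/mL = 22406.98 ng/mL
Rate = 123218.2 ng/hr ÷ 22406.98 ng/mL = 5.499099 mL/hr

5.5 mL/hr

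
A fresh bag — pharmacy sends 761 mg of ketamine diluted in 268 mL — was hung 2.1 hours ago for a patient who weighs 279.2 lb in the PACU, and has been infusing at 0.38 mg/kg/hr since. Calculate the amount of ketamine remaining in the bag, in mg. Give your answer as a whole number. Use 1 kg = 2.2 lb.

660 mg

Weight = 279.2 lb ÷ 2.2 lb/kg = 126.9091 kg
Dose = 0.38 mg/kg/hr × 126.9091 kg = 48.22545 mg/hr
Concentration = 761 mg ÷ 268 mL = 2.839552 mg/mL
Rate = 48.22545 mg/hr ÷ 2.839552 mg/mL = 16.98347 mL/hr
Volume infused = 16.98347 mL/hr × 2.1 hr = 35.66529 mL
Volume remaining = 268 − 35.66529 = 232.3347 mL
Drug remaining = 232.3347 mL × 2.839552 mg/mL = 659.7265 mg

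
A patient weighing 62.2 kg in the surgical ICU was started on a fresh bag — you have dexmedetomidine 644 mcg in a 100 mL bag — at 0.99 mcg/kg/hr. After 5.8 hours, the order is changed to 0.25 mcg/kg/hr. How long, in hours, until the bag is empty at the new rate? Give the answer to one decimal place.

18.4 hours

Initial rate:
Dose = 0.99 mcg/kg/hr × 62.2 kg = 61.578 mcg/hr
Concentration = 644 mcg ÷ 100 mL = 6.44 mcg/mL
Rate = 61.578 mcg/hr ÷ 6.44 mcg/mL = 9.561801 mL/hr
Volume infused so far = 9.561801 mL/hr × 5.8 hr = 55.45845 mL
Volume remaining = 100 − 55.45845 = 44.54155 mL
New rate:
Dose = 0.25 mcg/kg/hr × 62.2 kg = 15.55 mcg/hr
Rate = 15.55 mcg/hr ÷ 6.44 mcg/mL = 2.414596 mL/hr
Time remaining = 44.54155 mL ÷ 2.414596 mL/hr = 18.44679 hr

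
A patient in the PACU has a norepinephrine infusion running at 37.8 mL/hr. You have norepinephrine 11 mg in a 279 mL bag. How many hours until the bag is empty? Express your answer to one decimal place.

Duration = 279 mL ÷ 37.8 mL/hr = 7.380952 hr

7.4 hours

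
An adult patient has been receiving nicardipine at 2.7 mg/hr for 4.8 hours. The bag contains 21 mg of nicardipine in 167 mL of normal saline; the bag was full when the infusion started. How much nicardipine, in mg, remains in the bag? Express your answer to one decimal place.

8.0 mg

Concentration = 21 mg ÷ 167 mL = 0.1257485 mg/mL
Rate = 2.7 mg/hr ÷ 0.1257485 mg/mL = 21.47143 mL/hr
Volume infused = 21.47143 mL/hr × 4.8 hr = 103.0629 mL
Volume remaining = 167 − 103.0629 = 63.93714 mL
Drug remaining = 63.93714 mL × 0.1257485 mg/mL = 8.04 mg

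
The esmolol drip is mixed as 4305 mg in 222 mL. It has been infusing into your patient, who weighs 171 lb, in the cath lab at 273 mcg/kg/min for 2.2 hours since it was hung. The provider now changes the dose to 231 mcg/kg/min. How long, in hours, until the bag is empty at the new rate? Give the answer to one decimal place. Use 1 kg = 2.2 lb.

Initial rate:
Weight = 171 lb ÷ 2.2 lb/kg = 77.72727 kg
Dose = 273 mcg/kg/min × 77.72727 kg = 21219.55 mcg/min
21219.55 mcg/min × 60 min/hr = 1273173 mcg/hr
Concentration = 4305 mg ÷ 222 mL = 19.39189 mg/mL = 19391.89 mcg/mL
Rate = 1273173 mcg/hr ÷ 19391.89 mcg/mL = 65.6549 mL/hr
Volume infused so far = 65.6549 mL/hr × 2.2 hr = 144.4408 mL
Volume remaining = 222 − 144.4408 = 77.55922 mL
New rate:
Dose = 231 mcg/kg/min × 77.72727 kg = 17955 mcg/min
17955 mcg/min × 60 min/hr = 1077300 mcg/hr
Rate = 1077300 mcg/hr ÷ 19391.89 mcg/mL = 55.55415 mL/hr
Time remaining = 77.55922 mL ÷ 55.55415 mL/hr = 1.396101 hr

1.4 hours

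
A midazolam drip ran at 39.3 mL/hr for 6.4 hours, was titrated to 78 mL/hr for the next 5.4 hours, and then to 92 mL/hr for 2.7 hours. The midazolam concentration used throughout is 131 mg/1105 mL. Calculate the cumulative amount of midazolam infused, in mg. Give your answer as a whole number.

Concentration = 131 mg ÷ 1105 mL = 0.118552 mg/mL
Stage 1: 39.3 mL/hr × 6.4 hr = 251.52 mL → 251.52 mL × 0.118552 mg/mL = 29.81821 mg
Stage 2: 78 mL/hr × 5.4 hr = 421.2 mL → 421.2 mL × 0.118552 mg/mL = 49.93412 mg
Stage 3: 92 mL/hr × 2.7 hr = 248.4 mL → 248.4 mL × 0.118552 mg/mL = 29.44833 mg
Total = 29.81821 + 49.93412 + 29.44833 = 109.2007 mg

109 mg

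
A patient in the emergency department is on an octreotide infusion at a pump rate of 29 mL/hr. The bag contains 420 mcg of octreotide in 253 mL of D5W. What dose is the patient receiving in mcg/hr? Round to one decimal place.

Concentration = 420 mcg ÷ 253 mL = 1.660079 mcg/mL
Drug rate = 29 mL/hr × 1.660079 mcg/mL = 48.14229 mcg/hr

48.1 mcg/hr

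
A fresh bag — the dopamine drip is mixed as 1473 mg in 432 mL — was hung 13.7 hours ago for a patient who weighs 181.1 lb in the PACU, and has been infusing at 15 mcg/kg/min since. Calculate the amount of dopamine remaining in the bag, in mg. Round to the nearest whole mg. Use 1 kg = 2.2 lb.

458 mg

Weight = 181.1 lb ÷ 2.2 lb/kg = 82.31818 kg
Dose = 15 mcg/kg/min × 82.31818 kg = 1234.773 mcg/min
1234.773 mcg/min × 60 min/hr = 74086.36 mcg/hr
Concentration = 1473 mg ÷ 432 mL = 3.409722 mg/mL = 3409.722 mcg/mL
Rate = 74086.36 mcg/hr ÷ 3409.722 mcg/mL = 21.72798 mL/hr
Volume infused = 21.72798 mL/hr × 13.7 hr = 297.6733 mL
Volume remaining = 432 − 297.6733 = 134.3267 mL
Drug remaining = 134.3267 mL × 3409.722 mcg/mL = 458016.8 mcg = 458.0168 mg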